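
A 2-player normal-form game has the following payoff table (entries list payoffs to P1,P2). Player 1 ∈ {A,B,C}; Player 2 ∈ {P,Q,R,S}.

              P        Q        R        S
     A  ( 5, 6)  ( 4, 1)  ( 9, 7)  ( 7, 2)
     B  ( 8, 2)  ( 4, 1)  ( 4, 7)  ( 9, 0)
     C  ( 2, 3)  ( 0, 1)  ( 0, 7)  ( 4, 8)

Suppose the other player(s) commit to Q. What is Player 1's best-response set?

u_1(A vs Q) = 4
u_1(B vs Q) = 4
u_1(C vs Q) = 0
max payoff 4 at {A,B}

BR_1 = {A,B}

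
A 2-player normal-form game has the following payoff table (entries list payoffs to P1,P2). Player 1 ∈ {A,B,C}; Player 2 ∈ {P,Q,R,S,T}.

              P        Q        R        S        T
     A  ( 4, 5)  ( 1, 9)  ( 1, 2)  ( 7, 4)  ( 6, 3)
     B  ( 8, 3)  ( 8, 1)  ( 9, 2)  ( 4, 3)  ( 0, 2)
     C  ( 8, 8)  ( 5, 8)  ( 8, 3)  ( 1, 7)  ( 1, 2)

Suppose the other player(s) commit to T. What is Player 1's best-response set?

u_1(A vs T) = 6
u_1(B vs T) = 0
u_1(C vs T) = 1
max payoff 6 at {A}

P1 best: {A}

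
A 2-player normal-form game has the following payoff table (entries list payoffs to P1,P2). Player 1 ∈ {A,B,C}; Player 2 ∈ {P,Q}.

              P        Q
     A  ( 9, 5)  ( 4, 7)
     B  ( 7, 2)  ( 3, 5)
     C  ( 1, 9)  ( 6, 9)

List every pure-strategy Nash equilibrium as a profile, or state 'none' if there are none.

NE set: (C,Q)

(A,P): not NE [P2→Q gives 7>5]
(A,Q): not NE [P1→C gives 6>4]
(B,P): not NE [P1→A gives 9>7; P2→Q gives 5>2]
(B,Q): not NE [P1→C gives 6>3]
(C,P): not NE [P1→A gives 9>1]
(C,Q): NE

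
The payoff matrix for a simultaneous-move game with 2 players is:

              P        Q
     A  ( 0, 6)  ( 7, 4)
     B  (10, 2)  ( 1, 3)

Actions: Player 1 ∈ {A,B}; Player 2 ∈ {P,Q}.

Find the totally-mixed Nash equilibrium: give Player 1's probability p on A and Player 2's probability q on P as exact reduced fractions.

p=1/3, q=3/8

P1 indiff ⇒ q·0+(1-q)·7 = q·10+(1-q)·1 ⇒ q(-10) = (1-q)(-6) ⇒ q = 3/8
P2 indiff ⇒ p·6+(1-p)·2 = p·4+(1-p)·3 ⇒ p(2) = (1-p)(1) ⇒ p = 1/3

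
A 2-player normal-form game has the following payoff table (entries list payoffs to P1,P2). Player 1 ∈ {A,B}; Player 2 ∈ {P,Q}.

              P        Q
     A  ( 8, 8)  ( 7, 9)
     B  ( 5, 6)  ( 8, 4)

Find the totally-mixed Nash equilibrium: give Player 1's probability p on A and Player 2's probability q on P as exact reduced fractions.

p=2/3, q=1/4

P1 indiff ⇒ q·8+(1-q)·7 = q·5+(1-q)·8 ⇒ q(3) = (1-q)(1) ⇒ q = 1/4
P2 indiff ⇒ p·8+(1-p)·6 = p·9+(1-p)·4 ⇒ p(-1) = (1-p)(-2) ⇒ p = 2/3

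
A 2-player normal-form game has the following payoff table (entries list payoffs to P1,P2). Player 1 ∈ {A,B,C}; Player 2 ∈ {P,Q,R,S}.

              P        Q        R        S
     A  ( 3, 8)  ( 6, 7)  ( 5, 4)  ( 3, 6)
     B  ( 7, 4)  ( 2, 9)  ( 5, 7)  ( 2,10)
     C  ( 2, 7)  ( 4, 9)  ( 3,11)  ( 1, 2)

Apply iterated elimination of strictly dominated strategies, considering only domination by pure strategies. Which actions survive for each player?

Remaining: P1:{A,B} P2:{P,Q,S}

P1 drop C (A beats it: P:3>2 Q:6>4 R:5>3 S:3>1)
P2 drop R (Q beats it: A:7>4 B:9>7)
P1→{A,B} P2→{P,Q,S}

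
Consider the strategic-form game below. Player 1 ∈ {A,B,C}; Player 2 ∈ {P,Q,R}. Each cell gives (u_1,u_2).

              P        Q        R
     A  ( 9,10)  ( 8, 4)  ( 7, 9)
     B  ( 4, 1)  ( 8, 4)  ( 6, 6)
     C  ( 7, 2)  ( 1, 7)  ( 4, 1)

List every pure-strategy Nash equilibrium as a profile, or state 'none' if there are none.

(A,P): NE
(A,Q): not NE [P2→P gives 10>4]
(A,R): not NE [P2→P gives 10>9]
(B,P): not NE [P1→A gives 9>4; P2→R gives 6>1]
(B,Q): not NE [P2→R gives 6>4]
(B,R): not NE [P1→A gives 7>6]
(C,P): not NE [P1→A gives 9>7; P2→Q gives 7>2]
(C,Q): not NE [P1→B gives 8>1]
(C,R): not NE [P1→A gives 7>4; P2→Q gives 7>1]

Nash profiles: (A,P)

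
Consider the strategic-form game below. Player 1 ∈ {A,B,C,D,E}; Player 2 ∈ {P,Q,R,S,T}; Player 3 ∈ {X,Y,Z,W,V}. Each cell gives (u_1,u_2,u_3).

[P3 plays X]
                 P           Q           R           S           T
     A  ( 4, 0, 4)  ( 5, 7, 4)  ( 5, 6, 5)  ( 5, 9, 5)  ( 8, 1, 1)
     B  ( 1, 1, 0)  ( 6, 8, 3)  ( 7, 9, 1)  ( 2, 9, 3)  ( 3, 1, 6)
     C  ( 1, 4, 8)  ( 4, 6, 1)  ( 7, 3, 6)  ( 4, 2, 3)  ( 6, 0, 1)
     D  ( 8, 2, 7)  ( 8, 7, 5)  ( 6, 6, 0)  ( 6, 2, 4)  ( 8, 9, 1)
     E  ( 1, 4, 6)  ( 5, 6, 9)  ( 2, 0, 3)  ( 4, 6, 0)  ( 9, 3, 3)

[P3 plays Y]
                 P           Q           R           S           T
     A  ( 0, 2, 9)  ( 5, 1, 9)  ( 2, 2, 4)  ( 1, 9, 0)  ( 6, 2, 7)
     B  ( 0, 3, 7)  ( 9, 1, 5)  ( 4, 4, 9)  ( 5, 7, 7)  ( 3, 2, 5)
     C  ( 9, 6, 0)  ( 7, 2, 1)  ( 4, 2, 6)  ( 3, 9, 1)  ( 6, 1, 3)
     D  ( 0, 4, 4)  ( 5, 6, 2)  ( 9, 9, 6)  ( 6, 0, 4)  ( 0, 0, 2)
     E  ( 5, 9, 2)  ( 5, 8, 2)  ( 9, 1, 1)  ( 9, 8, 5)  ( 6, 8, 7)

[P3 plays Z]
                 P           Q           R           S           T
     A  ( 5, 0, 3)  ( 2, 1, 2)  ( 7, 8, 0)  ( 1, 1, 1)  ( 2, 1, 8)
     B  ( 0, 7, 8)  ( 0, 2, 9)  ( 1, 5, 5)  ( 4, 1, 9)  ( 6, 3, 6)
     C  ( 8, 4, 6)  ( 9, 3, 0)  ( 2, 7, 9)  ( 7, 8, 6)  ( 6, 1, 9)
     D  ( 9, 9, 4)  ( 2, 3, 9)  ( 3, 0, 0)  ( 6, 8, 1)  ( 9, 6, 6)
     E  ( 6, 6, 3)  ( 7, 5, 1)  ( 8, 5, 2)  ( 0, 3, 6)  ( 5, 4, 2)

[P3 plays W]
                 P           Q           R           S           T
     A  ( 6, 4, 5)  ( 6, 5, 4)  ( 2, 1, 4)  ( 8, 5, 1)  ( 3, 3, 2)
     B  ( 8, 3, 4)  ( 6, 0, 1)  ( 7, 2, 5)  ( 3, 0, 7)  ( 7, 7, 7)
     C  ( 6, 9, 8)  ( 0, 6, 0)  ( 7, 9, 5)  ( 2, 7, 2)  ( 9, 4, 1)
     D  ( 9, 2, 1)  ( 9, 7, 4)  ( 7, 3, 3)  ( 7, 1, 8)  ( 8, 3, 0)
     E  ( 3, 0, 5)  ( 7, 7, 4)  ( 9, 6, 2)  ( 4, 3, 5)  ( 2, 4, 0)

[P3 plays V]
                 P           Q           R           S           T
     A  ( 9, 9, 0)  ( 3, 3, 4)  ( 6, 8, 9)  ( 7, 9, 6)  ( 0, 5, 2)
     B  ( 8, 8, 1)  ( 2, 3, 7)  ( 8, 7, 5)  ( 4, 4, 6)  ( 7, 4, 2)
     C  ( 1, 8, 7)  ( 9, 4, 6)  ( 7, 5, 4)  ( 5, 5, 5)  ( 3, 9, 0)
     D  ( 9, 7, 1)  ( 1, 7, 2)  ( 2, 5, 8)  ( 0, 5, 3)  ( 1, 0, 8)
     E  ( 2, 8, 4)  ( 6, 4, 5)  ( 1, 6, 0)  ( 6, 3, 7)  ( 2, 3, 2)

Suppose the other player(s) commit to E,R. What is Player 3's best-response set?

u_3(X vs E,R) = 3
u_3(Y vs E,R) = 1
u_3(Z vs E,R) = 2
u_3(W vs E,R) = 2
u_3(V vs E,R) = 0
max payoff 3 at {X}

BR_3 = {X}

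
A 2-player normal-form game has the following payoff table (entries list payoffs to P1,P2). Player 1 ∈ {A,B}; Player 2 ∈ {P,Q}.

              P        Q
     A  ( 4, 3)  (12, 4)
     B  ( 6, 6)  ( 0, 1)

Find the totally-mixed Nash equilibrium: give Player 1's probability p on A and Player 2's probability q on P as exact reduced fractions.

P1 indiff ⇒ q·4+(1-q)·12 = q·6+(1-q)·0 ⇒ q(-2) = (1-q)(-12) ⇒ q = 6/7
P2 indiff ⇒ p·3+(1-p)·6 = p·4+(1-p)·1 ⇒ p(-1) = (1-p)(-5) ⇒ p = 5/6

(p,q) = (5/6, 6/7)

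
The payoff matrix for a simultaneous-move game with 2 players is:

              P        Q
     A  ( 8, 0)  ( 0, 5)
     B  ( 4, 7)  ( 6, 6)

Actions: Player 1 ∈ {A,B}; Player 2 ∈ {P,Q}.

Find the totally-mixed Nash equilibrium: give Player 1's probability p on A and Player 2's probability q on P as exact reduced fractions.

p=1/6, q=3/5

P1 indiff ⇒ q·8+(1-q)·0 = q·4+(1-q)·6 ⇒ q(4) = (1-q)(6) ⇒ q = 3/5
P2 indiff ⇒ p·0+(1-p)·7 = p·5+(1-p)·6 ⇒ p(-5) = (1-p)(-1) ⇒ p = 1/6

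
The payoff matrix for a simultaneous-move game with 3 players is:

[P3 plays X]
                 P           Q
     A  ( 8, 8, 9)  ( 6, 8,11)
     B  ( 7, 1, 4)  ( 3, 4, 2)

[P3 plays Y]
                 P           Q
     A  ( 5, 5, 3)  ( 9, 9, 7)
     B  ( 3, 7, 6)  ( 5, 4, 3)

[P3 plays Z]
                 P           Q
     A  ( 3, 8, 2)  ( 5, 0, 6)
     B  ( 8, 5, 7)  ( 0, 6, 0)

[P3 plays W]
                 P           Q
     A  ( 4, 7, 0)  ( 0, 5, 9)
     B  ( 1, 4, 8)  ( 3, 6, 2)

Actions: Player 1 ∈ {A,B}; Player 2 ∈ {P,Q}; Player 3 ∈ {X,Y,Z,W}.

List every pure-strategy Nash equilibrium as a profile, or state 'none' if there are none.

NE set: (A,P,X), (A,Q,X)

(A,P,X): NE
(A,P,Y): not NE [P2→Q gives 9>5; P3→X gives 9>3]
(A,P,Z): not NE [P1→B gives 8>3; P3→X gives 9>2]
(A,P,W): not NE [P3→X gives 9>0]
(A,Q,X): NE
(A,Q,Y): not NE [P3→X gives 11>7]
(A,Q,Z): not NE [P2→P gives 8>0; P3→X gives 11>6]
(A,Q,W): not NE [P1→B gives 3>0; P2→P gives 7>5; P3→X gives 11>9]
(B,P,X): not NE [P1→A gives 8>7; P2→Q gives 4>1; P3→W gives 8>4]
(B,P,Y): not NE [P1→A gives 5>3; P3→W gives 8>6]
(B,P,Z): not NE [P2→Q gives 6>5; P3→W gives 8>7]
(B,P,W): not NE [P1→A gives 4>1; P2→Q gives 6>4]
(B,Q,X): not NE [P1→A gives 6>3; P3→Y gives 3>2]
(B,Q,Y): not NE [P1→A gives 9>5; P2→P gives 7>4]
(B,Q,Z): not NE [P1→A gives 5>0; P3→Y gives 3>0]
(B,Q,W): not NE [P3→Y gives 3>2]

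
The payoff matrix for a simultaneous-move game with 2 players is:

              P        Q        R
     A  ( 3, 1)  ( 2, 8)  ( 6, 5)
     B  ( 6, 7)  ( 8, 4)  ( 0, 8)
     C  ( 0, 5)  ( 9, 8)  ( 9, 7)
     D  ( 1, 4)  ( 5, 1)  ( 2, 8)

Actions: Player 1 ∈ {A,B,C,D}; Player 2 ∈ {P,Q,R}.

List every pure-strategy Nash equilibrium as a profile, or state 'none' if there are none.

(A,P): not NE [P1→B gives 6>3; P2→Q gives 8>1]
(A,Q): not NE [P1→C gives 9>2]
(A,R): not NE [P1→C gives 9>6; P2→Q gives 8>5]
(B,P): not NE [P2→R gives 8>7]
(B,Q): not NE [P1→C gives 9>8; P2→R gives 8>4]
(B,R): not NE [P1→C gives 9>0]
(C,P): not NE [P1→B gives 6>0; P2→Q gives 8>5]
(C,Q): NE
(C,R): not NE [P2→Q gives 8>7]
(D,P): not NE [P1→B gives 6>1; P2→R gives 8>4]
(D,Q): not NE [P1→C gives 9>5; P2→R gives 8>1]
(D,R): not NE [P1→C gives 9>2]

PSNE = {(C,Q)}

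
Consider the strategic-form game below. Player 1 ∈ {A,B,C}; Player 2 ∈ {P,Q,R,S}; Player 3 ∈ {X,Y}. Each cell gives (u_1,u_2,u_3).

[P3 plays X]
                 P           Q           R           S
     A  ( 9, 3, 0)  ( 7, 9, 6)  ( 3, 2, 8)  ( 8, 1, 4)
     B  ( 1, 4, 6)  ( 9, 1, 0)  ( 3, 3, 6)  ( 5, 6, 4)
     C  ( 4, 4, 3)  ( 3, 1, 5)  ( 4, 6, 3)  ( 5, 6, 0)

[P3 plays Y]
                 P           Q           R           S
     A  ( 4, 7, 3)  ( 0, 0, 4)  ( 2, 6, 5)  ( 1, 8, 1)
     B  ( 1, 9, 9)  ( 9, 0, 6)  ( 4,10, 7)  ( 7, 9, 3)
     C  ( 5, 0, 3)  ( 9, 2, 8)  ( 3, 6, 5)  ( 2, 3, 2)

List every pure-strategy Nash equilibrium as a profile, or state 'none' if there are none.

(A,P,X): not NE [P2→Q gives 9>3; P3→Y gives 3>0]
(A,P,Y): not NE [P1→C gives 5>4; P2→S gives 8>7]
(A,Q,X): not NE [P1→B gives 9>7]
(A,Q,Y): not NE [P1→C gives 9>0; P2→S gives 8>0; P3→X gives 6>4]
(A,R,X): not NE [P1→C gives 4>3; P2→Q gives 9>2]
(A,R,Y): not NE [P1→B gives 4>2; P2→S gives 8>6; P3→X gives 8>5]
(A,S,X): not NE [P2→Q gives 9>1]
(A,S,Y): not NE [P1→B gives 7>1; P3→X gives 4>1]
(B,P,X): not NE [P1→A gives 9>1; P2→S gives 6>4; P3→Y gives 9>6]
(B,P,Y): not NE [P1→C gives 5>1; P2→R gives 10>9]
(B,Q,X): not NE [P2→S gives 6>1; P3→Y gives 6>0]
(B,Q,Y): not NE [P2→R gives 10>0]
(B,R,X): not NE [P1→C gives 4>3; P2→S gives 6>3; P3→Y gives 7>6]
(B,R,Y): NE
(B,S,X): not NE [P1→A gives 8>5]
(B,S,Y): not NE [P2→R gives 10>9; P3→X gives 4>3]
(C,P,X): not NE [P1→A gives 9>4; P2→S gives 6>4]
(C,P,Y): not NE [P2→R gives 6>0]
(C,Q,X): not NE [P1→B gives 9>3; P2→S gives 6>1; P3→Y gives 8>5]
(C,Q,Y): not NE [P2→R gives 6>2]
(C,R,X): not NE [P3→Y gives 5>3]
(C,R,Y): not NE [P1→B gives 4>3]
(C,S,X): not NE [P1→A gives 8>5; P3→Y gives 2>0]
(C,S,Y): not NE [P1→B gives 7>2; P2→R gives 6>3]

PSNE = {(B,R,Y)}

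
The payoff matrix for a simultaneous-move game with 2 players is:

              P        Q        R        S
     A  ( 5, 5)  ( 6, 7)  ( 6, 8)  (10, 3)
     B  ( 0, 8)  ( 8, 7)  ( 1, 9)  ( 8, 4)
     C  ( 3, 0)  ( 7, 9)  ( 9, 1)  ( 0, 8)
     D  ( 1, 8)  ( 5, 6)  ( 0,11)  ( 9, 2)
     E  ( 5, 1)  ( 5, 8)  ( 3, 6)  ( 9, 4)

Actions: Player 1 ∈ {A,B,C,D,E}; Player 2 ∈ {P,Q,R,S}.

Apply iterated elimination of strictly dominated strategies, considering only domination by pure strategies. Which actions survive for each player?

Remaining: P1:{B,C} P2:{Q,R}

P1 drop D (A beats it: P:5>1 Q:6>5 R:6>0 S:10>9)
P2 drop P (R beats it: A:8>5 B:9>8 C:1>0 E:6>1)
P1 drop E (A beats it: Q:6>5 R:6>3 S:10>9)
P2 drop S (Q beats it: A:7>3 B:7>4 C:9>8)
P1 drop A (C beats it: Q:7>6 R:9>6)
P1→{B,C} P2→{Q,R}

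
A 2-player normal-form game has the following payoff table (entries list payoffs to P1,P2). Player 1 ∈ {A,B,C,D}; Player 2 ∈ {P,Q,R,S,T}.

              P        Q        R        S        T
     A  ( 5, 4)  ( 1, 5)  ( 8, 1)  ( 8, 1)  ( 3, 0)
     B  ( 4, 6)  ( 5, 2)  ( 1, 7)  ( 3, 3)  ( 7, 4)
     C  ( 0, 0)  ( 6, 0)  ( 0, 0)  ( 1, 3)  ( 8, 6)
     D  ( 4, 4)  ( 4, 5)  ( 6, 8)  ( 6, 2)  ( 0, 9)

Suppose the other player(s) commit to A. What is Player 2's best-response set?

argmax u_2 = {Q}

u_2(P vs A) = 4
u_2(Q vs A) = 5
u_2(R vs A) = 1
u_2(S vs A) = 1
u_2(T vs A) = 0
max payoff 5 at {Q}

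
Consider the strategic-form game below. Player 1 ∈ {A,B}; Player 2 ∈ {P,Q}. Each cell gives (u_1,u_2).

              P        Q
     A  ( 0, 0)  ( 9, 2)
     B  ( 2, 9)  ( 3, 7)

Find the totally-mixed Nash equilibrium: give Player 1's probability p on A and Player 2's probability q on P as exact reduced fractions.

P1 indiff ⇒ q·0+(1-q)·9 = q·2+(1-q)·3 ⇒ q(-2) = (1-q)(-6) ⇒ q = 3/4
P2 indiff ⇒ p·0+(1-p)·9 = p·2+(1-p)·7 ⇒ p(-2) = (1-p)(-2) ⇒ p = 1/2

p=1/2, q=3/4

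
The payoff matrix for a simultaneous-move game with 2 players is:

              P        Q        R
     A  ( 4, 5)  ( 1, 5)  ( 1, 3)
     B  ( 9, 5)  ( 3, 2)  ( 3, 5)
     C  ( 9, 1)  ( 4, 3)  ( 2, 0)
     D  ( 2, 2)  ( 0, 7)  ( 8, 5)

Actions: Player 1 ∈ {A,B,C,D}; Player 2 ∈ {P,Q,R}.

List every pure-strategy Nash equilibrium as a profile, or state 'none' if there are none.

(A,P): not NE [P1→C gives 9>4]
(A,Q): not NE [P1→C gives 4>1]
(A,R): not NE [P1→D gives 8>1; P2→Q gives 5>3]
(B,P): NE
(B,Q): not NE [P1→C gives 4>3; P2→R gives 5>2]
(B,R): not NE [P1→D gives 8>3]
(C,P): not NE [P2→Q gives 3>1]
(C,Q): NE
(C,R): not NE [P1→D gives 8>2; P2→Q gives 3>0]
(D,P): not NE [P1→C gives 9>2; P2→Q gives 7>2]
(D,Q): not NE [P1→C gives 4>0]
(D,R): not NE [P2→Q gives 7>5]

NE set: (B,P), (C,Q)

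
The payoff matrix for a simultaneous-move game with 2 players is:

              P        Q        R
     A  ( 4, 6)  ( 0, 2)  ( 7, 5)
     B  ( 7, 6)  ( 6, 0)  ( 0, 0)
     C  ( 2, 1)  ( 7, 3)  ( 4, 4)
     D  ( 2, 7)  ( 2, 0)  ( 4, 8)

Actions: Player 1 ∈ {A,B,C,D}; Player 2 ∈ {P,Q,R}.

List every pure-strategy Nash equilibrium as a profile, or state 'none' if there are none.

NE set: (B,P)

(A,P): not NE [P1→B gives 7>4]
(A,Q): not NE [P1→C gives 7>0; P2→P gives 6>2]
(A,R): not NE [P2→P gives 6>5]
(B,P): NE
(B,Q): not NE [P1→C gives 7>6; P2→P gives 6>0]
(B,R): not NE [P1→A gives 7>0; P2→P gives 6>0]
(C,P): not NE [P1→B gives 7>2; P2→R gives 4>1]
(C,Q): not NE [P2→R gives 4>3]
(C,R): not NE [P1→A gives 7>4]
(D,P): not NE [P1→B gives 7>2; P2→R gives 8>7]
(D,Q): not NE [P1→C gives 7>2; P2→R gives 8>0]
(D,R): not NE [P1→A gives 7>4]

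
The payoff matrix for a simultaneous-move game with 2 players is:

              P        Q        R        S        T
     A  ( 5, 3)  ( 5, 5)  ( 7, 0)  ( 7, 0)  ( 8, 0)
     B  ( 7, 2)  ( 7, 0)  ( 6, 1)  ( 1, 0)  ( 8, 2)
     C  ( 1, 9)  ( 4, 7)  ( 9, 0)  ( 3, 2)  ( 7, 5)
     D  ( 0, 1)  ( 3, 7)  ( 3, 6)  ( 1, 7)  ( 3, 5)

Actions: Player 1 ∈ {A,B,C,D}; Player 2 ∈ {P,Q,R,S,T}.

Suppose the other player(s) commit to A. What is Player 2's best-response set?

u_2(P vs A) = 3
u_2(Q vs A) = 5
u_2(R vs A) = 0
u_2(S vs A) = 0
u_2(T vs A) = 0
max payoff 5 at {Q}

argmax u_2 = {Q}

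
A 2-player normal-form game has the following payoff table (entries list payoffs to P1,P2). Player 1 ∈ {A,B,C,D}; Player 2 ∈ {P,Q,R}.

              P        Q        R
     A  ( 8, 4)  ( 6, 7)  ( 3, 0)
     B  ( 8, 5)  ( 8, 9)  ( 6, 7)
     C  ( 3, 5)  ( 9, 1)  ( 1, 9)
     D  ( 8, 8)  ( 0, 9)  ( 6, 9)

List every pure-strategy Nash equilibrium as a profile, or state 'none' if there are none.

(A,P): not NE [P2→Q gives 7>4]
(A,Q): not NE [P1→C gives 9>6]
(A,R): not NE [P1→D gives 6>3; P2→Q gives 7>0]
(B,P): not NE [P2→Q gives 9>5]
(B,Q): not NE [P1→C gives 9>8]
(B,R): not NE [P2→Q gives 9>7]
(C,P): not NE [P1→D gives 8>3; P2→R gives 9>5]
(C,Q): not NE [P2→R gives 9>1]
(C,R): not NE [P1→D gives 6>1]
(D,P): not NE [P2→R gives 9>8]
(D,Q): not NE [P1→C gives 9>0]
(D,R): NE

NE set: (D,R)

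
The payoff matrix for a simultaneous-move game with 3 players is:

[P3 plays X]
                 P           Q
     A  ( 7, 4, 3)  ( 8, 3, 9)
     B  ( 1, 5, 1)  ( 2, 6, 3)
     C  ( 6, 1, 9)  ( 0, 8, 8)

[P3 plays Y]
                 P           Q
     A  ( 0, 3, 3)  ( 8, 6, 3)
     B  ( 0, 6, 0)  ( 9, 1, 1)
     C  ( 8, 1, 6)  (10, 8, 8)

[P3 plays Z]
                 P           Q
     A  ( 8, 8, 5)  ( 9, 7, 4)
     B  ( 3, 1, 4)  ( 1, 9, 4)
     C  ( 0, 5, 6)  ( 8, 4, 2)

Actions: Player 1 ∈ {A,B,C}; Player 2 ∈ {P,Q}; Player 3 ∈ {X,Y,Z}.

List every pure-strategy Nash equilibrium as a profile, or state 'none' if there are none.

(A,P,X): not NE [P3→Z gives 5>3]
(A,P,Y): not NE [P1→C gives 8>0; P2→Q gives 6>3; P3→Z gives 5>3]
(A,P,Z): NE
(A,Q,X): not NE [P2→P gives 4>3]
(A,Q,Y): not NE [P1→C gives 10>8; P3→X gives 9>3]
(A,Q,Z): not NE [P2→P gives 8>7; P3→X gives 9>4]
(B,P,X): not NE [P1→A gives 7>1; P2→Q gives 6>5; P3→Z gives 4>1]
(B,P,Y): not NE [P1→C gives 8>0; P3→Z gives 4>0]
(B,P,Z): not NE [P1→A gives 8>3; P2→Q gives 9>1]
(B,Q,X): not NE [P1→A gives 8>2; P3→Z gives 4>3]
(B,Q,Y): not NE [P1→C gives 10>9; P2→P gives 6>1; P3→Z gives 4>1]
(B,Q,Z): not NE [P1→A gives 9>1]
(C,P,X): not NE [P1→A gives 7>6; P2→Q gives 8>1]
(C,P,Y): not NE [P2→Q gives 8>1; P3→X gives 9>6]
(C,P,Z): not NE [P1→A gives 8>0; P3→X gives 9>6]
(C,Q,X): not NE [P1→A gives 8>0]
(C,Q,Y): NE
(C,Q,Z): not NE [P1→A gives 9>8; P2→P gives 5>4; P3→Y gives 8>2]

PSNE = {(A,P,Z), (C,Q,Y)}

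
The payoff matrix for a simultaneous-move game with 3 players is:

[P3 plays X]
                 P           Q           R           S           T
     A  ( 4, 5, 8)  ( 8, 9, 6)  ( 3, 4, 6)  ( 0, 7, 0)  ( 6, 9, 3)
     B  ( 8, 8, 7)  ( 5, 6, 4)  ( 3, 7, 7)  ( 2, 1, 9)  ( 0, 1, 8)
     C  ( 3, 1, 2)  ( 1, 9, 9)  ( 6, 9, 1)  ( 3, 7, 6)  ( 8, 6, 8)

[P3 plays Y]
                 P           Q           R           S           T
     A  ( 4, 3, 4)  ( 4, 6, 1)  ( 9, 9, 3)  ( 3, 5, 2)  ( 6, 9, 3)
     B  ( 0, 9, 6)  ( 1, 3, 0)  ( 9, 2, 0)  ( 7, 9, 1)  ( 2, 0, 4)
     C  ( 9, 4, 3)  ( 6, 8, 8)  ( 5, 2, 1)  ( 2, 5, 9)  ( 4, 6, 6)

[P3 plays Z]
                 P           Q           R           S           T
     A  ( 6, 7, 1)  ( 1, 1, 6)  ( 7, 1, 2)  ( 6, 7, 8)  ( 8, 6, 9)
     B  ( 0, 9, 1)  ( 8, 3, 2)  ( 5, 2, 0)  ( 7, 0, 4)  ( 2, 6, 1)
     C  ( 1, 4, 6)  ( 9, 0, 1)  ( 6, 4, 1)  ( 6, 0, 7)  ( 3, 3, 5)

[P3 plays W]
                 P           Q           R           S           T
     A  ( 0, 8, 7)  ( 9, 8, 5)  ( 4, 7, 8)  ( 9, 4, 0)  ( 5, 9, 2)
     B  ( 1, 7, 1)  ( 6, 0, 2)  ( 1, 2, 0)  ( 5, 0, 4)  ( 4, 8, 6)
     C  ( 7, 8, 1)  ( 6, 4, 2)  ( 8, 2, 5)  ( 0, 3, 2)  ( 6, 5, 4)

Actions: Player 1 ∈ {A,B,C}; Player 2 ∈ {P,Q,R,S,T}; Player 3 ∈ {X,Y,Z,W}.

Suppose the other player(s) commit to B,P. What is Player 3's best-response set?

argmax u_3 = {X}

u_3(X vs B,P) = 7
u_3(Y vs B,P) = 6
u_3(Z vs B,P) = 1
u_3(W vs B,P) = 1
max payoff 7 at {X}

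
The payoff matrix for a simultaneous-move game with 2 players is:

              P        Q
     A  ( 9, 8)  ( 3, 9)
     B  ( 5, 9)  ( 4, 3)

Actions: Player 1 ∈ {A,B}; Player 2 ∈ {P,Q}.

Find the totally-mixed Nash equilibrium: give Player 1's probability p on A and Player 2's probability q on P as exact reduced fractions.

P1 indiff ⇒ q·9+(1-q)·3 = q·5+(1-q)·4 ⇒ q(4) = (1-q)(1) ⇒ q = 1/5
P2 indiff ⇒ p·8+(1-p)·9 = p·9+(1-p)·3 ⇒ p(-1) = (1-p)(-6) ⇒ p = 6/7

(p,q) = (6/7, 1/5)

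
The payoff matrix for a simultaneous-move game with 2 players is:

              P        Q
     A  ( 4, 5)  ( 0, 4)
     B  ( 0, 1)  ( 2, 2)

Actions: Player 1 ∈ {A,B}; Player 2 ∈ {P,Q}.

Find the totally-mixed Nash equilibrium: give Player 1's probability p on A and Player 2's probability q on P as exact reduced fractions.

(p,q) = (1/2, 1/3)

P1 indiff ⇒ q·4+(1-q)·0 = q·0+(1-q)·2 ⇒ q(4) = (1-q)(2) ⇒ q = 1/3
P2 indiff ⇒ p·5+(1-p)·1 = p·4+(1-p)·2 ⇒ p(1) = (1-p)(1) ⇒ p = 1/2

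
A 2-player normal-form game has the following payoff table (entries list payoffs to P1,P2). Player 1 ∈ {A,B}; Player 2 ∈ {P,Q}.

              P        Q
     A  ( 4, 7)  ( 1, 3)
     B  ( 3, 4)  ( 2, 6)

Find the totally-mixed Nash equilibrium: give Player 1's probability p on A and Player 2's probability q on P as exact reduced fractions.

P1 mixes 1/3 on A; P2 mixes 1/2 on P

P1 indiff ⇒ q·4+(1-q)·1 = q·3+(1-q)·2 ⇒ q(1) = (1-q)(1) ⇒ q = 1/2
P2 indiff ⇒ p·7+(1-p)·4 = p·3+(1-p)·6 ⇒ p(4) = (1-p)(2) ⇒ p = 1/3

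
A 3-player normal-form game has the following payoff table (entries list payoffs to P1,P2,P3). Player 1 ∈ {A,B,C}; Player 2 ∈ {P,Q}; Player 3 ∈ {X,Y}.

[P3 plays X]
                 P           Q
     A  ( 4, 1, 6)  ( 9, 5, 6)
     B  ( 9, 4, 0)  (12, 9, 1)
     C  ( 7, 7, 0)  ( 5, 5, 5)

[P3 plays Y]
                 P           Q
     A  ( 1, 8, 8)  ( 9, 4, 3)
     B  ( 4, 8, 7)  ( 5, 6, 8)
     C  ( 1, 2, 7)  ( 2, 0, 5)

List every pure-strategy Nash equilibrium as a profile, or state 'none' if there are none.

(A,P,X): not NE [P1→B gives 9>4; P2→Q gives 5>1; P3→Y gives 8>6]
(A,P,Y): not NE [P1→B gives 4>1]
(A,Q,X): not NE [P1→B gives 12>9]
(A,Q,Y): not NE [P2→P gives 8>4; P3→X gives 6>3]
(B,P,X): not NE [P2→Q gives 9>4; P3→Y gives 7>0]
(B,P,Y): NE
(B,Q,X): not NE [P3→Y gives 8>1]
(B,Q,Y): not NE [P1→A gives 9>5; P2→P gives 8>6]
(C,P,X): not NE [P1→B gives 9>7; P3→Y gives 7>0]
(C,P,Y): not NE [P1→B gives 4>1]
(C,Q,X): not NE [P1→B gives 12>5; P2→P gives 7>5]
(C,Q,Y): not NE [P1→A gives 9>2; P2→P gives 2>0]

PSNE = {(B,P,Y)}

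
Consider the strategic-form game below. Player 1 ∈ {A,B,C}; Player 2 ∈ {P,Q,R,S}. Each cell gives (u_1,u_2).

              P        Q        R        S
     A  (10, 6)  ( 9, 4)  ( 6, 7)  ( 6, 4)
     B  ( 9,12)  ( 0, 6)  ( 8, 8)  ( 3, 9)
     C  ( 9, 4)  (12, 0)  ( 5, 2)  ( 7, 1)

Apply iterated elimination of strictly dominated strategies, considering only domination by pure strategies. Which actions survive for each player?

Remaining: P1:{A,B} P2:{P,R}

P2 drop Q (P beats it: A:6>4 B:12>6 C:4>0)
P2 drop S (P beats it: A:6>4 B:12>9 C:4>1)
P1 drop C (A beats it: P:10>9 R:6>5)
P1→{A,B} P2→{P,R}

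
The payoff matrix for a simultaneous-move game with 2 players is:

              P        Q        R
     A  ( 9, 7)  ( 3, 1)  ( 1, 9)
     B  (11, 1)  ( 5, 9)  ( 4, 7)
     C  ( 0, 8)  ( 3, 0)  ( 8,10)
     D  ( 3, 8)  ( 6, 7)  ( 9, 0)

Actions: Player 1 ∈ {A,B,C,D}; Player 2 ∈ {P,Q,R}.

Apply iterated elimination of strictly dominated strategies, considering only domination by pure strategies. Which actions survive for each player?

P1 drop A (B beats it: P:11>9 Q:5>3 R:4>1)
P1 drop C (D beats it: P:3>0 Q:6>3 R:9>8)
P2 drop R (Q beats it: B:9>7 D:7>0)
P1→{B,D} P2→{P,Q}

Remaining: P1:{B,D} P2:{P,Q}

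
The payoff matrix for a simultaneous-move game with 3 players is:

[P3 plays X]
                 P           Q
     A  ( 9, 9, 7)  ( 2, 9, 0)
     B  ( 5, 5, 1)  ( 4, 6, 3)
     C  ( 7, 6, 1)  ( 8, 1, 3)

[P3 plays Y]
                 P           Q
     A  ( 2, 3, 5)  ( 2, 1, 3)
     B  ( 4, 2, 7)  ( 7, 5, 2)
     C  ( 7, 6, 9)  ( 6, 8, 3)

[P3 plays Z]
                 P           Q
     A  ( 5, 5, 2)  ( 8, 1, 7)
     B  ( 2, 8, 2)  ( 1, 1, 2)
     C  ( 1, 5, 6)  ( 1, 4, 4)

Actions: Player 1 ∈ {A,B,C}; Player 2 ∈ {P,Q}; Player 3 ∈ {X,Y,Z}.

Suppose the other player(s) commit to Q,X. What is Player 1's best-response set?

u_1(A vs Q,X) = 2
u_1(B vs Q,X) = 4
u_1(C vs Q,X) = 8
max payoff 8 at {C}

P1 best: {C}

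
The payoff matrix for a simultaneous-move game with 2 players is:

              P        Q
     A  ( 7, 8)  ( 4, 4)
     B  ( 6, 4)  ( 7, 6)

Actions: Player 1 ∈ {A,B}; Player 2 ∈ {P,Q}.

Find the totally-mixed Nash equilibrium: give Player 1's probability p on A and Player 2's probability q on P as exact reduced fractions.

p=1/3, q=3/4

P1 indiff ⇒ q·7+(1-q)·4 = q·6+(1-q)·7 ⇒ q(1) = (1-q)(3) ⇒ q = 3/4
P2 indiff ⇒ p·8+(1-p)·4 = p·4+(1-p)·6 ⇒ p(4) = (1-p)(2) ⇒ p = 1/3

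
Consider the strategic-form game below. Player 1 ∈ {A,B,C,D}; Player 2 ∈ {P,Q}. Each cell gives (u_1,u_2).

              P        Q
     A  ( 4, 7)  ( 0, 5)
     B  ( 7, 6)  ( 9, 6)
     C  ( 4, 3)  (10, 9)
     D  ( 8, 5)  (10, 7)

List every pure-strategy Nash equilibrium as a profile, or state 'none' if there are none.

PSNE = {(C,Q), (D,Q)}

(A,P): not NE [P1→D gives 8>4]
(A,Q): not NE [P1→D gives 10>0; P2→P gives 7>5]
(B,P): not NE [P1→D gives 8>7]
(B,Q): not NE [P1→D gives 10>9]
(C,P): not NE [P1→D gives 8>4; P2→Q gives 9>3]
(C,Q): NE
(D,P): not NE [P2→Q gives 7>5]
(D,Q): NE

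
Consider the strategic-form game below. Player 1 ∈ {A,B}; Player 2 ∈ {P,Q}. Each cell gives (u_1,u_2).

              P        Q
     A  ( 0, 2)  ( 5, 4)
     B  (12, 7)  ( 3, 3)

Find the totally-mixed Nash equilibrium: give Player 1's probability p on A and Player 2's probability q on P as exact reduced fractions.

P1 indiff ⇒ q·0+(1-q)·5 = q·12+(1-q)·3 ⇒ q(-12) = (1-q)(-2) ⇒ q = 1/7
P2 indiff ⇒ p·2+(1-p)·7 = p·4+(1-p)·3 ⇒ p(-2) = (1-p)(-4) ⇒ p = 2/3

p=2/3, q=1/7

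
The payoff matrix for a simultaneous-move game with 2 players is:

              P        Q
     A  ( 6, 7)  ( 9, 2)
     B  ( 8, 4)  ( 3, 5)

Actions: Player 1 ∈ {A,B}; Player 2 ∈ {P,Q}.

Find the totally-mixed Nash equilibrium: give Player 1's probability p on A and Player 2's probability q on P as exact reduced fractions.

P1 indiff ⇒ q·6+(1-q)·9 = q·8+(1-q)·3 ⇒ q(-2) = (1-q)(-6) ⇒ q = 3/4
P2 indiff ⇒ p·7+(1-p)·4 = p·2+(1-p)·5 ⇒ p(5) = (1-p)(1) ⇒ p = 1/6

p=1/6, q=3/4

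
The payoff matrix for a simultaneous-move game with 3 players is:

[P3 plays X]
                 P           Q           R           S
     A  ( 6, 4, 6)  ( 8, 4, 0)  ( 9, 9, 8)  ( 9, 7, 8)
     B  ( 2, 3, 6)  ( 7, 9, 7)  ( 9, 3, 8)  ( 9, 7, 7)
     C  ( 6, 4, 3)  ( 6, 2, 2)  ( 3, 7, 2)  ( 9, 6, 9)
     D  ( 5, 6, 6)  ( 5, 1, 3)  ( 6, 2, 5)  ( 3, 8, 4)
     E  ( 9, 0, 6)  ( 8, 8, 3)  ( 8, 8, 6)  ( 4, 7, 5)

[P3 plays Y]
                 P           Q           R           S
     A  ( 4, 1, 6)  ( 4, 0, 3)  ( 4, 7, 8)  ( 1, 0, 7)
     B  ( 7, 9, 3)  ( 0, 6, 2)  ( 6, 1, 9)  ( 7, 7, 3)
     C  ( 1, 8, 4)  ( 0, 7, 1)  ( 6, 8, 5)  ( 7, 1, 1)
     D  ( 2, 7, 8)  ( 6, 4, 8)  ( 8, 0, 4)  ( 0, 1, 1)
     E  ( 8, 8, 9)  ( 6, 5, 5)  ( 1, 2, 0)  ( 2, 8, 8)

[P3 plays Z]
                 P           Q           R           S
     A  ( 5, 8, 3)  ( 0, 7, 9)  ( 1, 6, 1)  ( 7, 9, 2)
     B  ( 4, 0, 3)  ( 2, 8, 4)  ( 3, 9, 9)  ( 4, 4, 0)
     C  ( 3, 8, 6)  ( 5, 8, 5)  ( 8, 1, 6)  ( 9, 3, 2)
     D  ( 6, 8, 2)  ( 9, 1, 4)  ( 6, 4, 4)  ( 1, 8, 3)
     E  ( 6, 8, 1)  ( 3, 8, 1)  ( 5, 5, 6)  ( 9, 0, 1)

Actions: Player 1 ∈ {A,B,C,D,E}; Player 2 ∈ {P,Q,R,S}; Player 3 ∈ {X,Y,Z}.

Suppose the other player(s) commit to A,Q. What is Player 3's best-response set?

u_3(X vs A,Q) = 0
u_3(Y vs A,Q) = 3
u_3(Z vs A,Q) = 9
max payoff 9 at {Z}

BR_3 = {Z}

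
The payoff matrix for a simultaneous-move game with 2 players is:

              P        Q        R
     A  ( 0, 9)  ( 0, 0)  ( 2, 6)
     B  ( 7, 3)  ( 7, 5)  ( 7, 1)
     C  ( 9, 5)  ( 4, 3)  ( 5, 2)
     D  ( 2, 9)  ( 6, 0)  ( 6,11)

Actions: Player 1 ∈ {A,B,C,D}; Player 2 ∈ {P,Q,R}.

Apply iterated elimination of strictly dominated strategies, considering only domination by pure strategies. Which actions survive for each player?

P1 drop A (B beats it: P:7>0 Q:7>0 R:7>2)
P1 drop D (B beats it: P:7>2 Q:7>6 R:7>6)
P2 drop R (P beats it: B:3>1 C:5>2)
P1→{B,C} P2→{P,Q}

Remaining: P1:{B,C} P2:{P,Q}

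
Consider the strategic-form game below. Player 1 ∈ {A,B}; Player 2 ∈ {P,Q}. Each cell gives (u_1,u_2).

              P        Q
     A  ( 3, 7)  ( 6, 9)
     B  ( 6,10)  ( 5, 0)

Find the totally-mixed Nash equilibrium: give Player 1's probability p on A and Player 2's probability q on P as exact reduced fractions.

P1 indiff ⇒ q·3+(1-q)·6 = q·6+(1-q)·5 ⇒ q(-3) = (1-q)(-1) ⇒ q = 1/4
P2 indiff ⇒ p·7+(1-p)·10 = p·9+(1-p)·0 ⇒ p(-2) = (1-p)(-10) ⇒ p = 5/6

p=5/6, q=1/4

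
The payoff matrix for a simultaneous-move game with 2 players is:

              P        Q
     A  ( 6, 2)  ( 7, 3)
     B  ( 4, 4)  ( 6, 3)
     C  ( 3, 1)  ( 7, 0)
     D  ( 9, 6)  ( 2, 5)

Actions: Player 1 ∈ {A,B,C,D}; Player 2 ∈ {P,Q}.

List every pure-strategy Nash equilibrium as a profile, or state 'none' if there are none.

(A,P): not NE [P1→D gives 9>6; P2→Q gives 3>2]
(A,Q): NE
(B,P): not NE [P1→D gives 9>4]
(B,Q): not NE [P1→C gives 7>6; P2→P gives 4>3]
(C,P): not NE [P1→D gives 9>3]
(C,Q): not NE [P2→P gives 1>0]
(D,P): NE
(D,Q): not NE [P1→C gives 7>2; P2→P gives 6>5]

NE set: (A,Q), (D,P)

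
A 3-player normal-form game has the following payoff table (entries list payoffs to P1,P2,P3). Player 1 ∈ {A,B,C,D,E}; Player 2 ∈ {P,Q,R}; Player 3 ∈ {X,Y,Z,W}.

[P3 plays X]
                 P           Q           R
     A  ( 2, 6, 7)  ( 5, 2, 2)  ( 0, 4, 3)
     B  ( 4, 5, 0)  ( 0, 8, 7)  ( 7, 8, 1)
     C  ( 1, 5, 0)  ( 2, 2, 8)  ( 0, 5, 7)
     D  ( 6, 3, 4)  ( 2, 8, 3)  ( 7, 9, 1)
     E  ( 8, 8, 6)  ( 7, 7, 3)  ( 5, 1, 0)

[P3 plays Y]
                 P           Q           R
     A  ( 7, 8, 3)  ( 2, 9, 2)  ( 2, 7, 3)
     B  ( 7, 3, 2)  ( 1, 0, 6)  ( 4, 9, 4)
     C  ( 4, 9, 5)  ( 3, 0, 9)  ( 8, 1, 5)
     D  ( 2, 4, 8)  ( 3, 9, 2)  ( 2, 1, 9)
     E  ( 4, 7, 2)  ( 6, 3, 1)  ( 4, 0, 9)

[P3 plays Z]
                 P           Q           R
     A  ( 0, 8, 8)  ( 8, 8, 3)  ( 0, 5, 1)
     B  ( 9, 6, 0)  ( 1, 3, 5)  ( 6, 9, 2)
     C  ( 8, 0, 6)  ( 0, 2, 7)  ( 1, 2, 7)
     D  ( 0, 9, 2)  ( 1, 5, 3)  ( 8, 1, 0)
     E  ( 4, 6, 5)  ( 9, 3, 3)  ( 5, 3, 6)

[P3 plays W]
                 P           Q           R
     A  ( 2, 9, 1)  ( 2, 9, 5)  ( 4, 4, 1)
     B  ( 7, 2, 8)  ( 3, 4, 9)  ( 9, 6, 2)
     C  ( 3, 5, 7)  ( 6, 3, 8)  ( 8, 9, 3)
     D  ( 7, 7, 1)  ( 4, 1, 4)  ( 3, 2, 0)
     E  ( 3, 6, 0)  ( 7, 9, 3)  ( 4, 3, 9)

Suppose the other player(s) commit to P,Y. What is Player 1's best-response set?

u_1(A vs P,Y) = 7
u_1(B vs P,Y) = 7
u_1(C vs P,Y) = 4
u_1(D vs P,Y) = 2
u_1(E vs P,Y) = 4
max payoff 7 at {A,B}

argmax u_1 = {A,B}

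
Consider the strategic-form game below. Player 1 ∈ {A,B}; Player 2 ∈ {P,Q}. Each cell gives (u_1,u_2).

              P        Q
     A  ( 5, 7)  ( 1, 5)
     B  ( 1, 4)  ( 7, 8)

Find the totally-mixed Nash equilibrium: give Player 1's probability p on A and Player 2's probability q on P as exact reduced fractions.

P1 indiff ⇒ q·5+(1-q)·1 = q·1+(1-q)·7 ⇒ q(4) = (1-q)(6) ⇒ q = 3/5
P2 indiff ⇒ p·7+(1-p)·4 = p·5+(1-p)·8 ⇒ p(2) = (1-p)(4) ⇒ p = 2/3

p=2/3, q=3/5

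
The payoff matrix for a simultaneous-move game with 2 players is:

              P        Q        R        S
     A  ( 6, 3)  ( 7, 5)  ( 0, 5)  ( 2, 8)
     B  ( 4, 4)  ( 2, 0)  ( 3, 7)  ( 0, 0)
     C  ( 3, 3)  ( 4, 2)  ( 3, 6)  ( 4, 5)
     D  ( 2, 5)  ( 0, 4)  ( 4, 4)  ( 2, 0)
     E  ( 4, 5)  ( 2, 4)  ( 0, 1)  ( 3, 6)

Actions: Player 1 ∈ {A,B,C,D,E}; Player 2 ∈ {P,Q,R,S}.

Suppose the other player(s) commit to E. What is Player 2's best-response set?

BR_2 = {S}

u_2(P vs E) = 5
u_2(Q vs E) = 4
u_2(R vs E) = 1
u_2(S vs E) = 6
max payoff 6 at {S}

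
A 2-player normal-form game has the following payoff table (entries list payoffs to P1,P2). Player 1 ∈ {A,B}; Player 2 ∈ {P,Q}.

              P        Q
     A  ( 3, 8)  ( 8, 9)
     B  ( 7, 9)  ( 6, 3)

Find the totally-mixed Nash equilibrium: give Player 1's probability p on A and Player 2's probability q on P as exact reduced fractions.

p=6/7, q=1/3

P1 indiff ⇒ q·3+(1-q)·8 = q·7+(1-q)·6 ⇒ q(-4) = (1-q)(-2) ⇒ q = 1/3
P2 indiff ⇒ p·8+(1-p)·9 = p·9+(1-p)·3 ⇒ p(-1) = (1-p)(-6) ⇒ p = 6/7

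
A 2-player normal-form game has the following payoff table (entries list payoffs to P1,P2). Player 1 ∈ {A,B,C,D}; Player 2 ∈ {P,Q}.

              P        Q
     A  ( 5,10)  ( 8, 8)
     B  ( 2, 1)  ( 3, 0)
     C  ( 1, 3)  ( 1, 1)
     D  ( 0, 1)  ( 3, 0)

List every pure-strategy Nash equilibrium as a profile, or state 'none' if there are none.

NE set: (A,P)

(A,P): NE
(A,Q): not NE [P2→P gives 10>8]
(B,P): not NE [P1→A gives 5>2]
(B,Q): not NE [P1→A gives 8>3; P2→P gives 1>0]
(C,P): not NE [P1→A gives 5>1]
(C,Q): not NE [P1→A gives 8>1; P2→P gives 3>1]
(D,P): not NE [P1→A gives 5>0]
(D,Q): not NE [P1→A gives 8>3; P2→P gives 1>0]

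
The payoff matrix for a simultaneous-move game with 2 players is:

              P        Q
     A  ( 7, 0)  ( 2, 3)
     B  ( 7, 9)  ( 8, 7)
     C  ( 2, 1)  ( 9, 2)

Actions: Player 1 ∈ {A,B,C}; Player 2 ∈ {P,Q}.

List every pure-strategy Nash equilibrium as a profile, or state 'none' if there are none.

NE set: (B,P), (C,Q)

(A,P): not NE [P2→Q gives 3>0]
(A,Q): not NE [P1→C gives 9>2]
(B,P): NE
(B,Q): not NE [P1→C gives 9>8; P2→P gives 9>7]
(C,P): not NE [P1→B gives 7>2; P2→Q gives 2>1]
(C,Q): NE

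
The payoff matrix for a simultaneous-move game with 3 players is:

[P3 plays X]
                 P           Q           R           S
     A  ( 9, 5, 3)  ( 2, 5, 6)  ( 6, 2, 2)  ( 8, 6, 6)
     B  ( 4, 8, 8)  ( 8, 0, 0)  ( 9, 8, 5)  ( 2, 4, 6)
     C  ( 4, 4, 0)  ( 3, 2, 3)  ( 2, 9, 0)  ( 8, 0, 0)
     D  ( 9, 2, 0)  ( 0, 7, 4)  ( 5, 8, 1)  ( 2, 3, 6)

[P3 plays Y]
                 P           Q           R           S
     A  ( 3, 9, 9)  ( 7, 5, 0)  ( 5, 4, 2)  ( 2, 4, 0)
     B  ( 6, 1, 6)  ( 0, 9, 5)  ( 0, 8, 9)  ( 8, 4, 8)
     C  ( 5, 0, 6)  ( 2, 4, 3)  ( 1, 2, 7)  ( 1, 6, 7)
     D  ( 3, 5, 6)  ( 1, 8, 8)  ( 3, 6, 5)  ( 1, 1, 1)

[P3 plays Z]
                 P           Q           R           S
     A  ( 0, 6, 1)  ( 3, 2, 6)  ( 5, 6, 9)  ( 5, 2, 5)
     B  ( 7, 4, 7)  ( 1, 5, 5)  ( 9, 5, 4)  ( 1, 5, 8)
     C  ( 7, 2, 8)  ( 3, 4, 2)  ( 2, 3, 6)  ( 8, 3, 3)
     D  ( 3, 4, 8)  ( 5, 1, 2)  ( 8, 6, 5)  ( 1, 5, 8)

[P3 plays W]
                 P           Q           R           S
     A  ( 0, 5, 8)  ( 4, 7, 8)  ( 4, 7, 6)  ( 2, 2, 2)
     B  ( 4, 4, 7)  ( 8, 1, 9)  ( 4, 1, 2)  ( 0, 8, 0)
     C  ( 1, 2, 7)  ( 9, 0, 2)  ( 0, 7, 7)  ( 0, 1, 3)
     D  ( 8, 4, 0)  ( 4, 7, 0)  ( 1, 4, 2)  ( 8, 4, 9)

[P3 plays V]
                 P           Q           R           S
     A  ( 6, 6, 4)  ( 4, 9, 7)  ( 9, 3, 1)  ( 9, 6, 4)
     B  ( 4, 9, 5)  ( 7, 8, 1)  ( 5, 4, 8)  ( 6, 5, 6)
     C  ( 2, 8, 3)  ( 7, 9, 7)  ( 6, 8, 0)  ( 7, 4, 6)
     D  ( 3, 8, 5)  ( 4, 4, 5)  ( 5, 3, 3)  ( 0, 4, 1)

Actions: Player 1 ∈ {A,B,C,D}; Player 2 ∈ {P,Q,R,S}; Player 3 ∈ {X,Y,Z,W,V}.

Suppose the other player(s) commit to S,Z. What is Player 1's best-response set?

u_1(A vs S,Z) = 5
u_1(B vs S,Z) = 1
u_1(C vs S,Z) = 8
u_1(D vs S,Z) = 1
max payoff 8 at {C}

P1 best: {C}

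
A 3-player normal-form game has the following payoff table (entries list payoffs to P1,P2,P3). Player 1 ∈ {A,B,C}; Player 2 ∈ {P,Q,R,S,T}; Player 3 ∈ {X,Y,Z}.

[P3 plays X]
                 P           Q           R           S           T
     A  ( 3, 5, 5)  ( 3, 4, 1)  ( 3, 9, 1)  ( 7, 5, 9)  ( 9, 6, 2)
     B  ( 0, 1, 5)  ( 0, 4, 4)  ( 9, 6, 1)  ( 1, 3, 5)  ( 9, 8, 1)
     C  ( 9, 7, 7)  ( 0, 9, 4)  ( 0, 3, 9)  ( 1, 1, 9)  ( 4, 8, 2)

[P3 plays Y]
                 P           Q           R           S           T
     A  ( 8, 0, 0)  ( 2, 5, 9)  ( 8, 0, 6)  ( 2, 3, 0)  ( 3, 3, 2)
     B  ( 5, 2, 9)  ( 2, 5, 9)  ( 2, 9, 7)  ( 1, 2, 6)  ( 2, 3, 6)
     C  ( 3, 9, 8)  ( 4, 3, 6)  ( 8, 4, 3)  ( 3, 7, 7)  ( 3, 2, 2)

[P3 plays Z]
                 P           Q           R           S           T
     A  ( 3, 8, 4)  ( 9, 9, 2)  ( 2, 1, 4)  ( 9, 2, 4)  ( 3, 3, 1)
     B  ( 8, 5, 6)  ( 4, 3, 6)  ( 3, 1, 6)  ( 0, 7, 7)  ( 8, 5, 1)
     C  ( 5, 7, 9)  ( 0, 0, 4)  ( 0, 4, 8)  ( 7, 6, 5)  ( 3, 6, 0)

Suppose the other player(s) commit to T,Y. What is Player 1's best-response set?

BR_1 = {A,C}

u_1(A vs T,Y) = 3
u_1(B vs T,Y) = 2
u_1(C vs T,Y) = 3
max payoff 3 at {A,C}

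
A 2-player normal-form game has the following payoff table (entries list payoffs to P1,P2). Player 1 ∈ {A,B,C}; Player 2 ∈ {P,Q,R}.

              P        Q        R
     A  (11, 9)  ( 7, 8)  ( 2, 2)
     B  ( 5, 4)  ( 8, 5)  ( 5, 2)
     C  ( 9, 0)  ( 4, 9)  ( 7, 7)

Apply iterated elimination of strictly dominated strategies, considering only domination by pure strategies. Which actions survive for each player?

P2 drop R (Q beats it: A:8>2 B:5>2 C:9>7)
P1 drop C (A beats it: P:11>9 Q:7>4)
P1→{A,B} P2→{P,Q}

IESDS → P1:{A,B} P2:{P,Q}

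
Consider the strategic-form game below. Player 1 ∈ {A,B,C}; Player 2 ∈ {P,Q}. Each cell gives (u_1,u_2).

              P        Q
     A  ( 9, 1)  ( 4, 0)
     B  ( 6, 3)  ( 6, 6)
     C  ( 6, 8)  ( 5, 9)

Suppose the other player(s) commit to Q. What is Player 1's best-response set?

argmax u_1 = {B}

u_1(A vs Q) = 4
u_1(B vs Q) = 6
u_1(C vs Q) = 5
max payoff 6 at {B}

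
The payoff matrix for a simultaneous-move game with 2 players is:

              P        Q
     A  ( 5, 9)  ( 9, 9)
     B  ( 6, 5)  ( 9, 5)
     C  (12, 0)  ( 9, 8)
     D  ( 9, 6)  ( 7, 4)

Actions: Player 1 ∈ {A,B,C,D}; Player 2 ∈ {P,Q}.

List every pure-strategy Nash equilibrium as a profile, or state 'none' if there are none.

PSNE = {(A,Q), (B,Q), (C,Q)}

(A,P): not NE [P1→C gives 12>5]
(A,Q): NE
(B,P): not NE [P1→C gives 12>6]
(B,Q): NE
(C,P): not NE [P2→Q gives 8>0]
(C,Q): NE
(D,P): not NE [P1→C gives 12>9]
(D,Q): not NE [P1→C gives 9>7; P2→P gives 6>4]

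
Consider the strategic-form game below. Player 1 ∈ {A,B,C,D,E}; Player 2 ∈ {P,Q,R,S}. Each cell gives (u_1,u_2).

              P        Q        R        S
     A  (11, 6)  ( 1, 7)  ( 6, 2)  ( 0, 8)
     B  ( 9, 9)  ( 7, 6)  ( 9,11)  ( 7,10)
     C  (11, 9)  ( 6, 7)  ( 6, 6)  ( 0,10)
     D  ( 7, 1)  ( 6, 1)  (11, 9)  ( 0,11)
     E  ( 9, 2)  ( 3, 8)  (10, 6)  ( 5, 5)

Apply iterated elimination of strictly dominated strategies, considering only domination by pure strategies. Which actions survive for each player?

IESDS → P1:{B,D,E} P2:{Q,R,S}

P2 drop P (S beats it: A:8>6 B:10>9 C:10>9 D:11>1 E:5>2)
P1 drop A (B beats it: Q:7>1 R:9>6 S:7>0)
P1 drop C (B beats it: Q:7>6 R:9>6 S:7>0)
P1→{B,D,E} P2→{Q,R,S}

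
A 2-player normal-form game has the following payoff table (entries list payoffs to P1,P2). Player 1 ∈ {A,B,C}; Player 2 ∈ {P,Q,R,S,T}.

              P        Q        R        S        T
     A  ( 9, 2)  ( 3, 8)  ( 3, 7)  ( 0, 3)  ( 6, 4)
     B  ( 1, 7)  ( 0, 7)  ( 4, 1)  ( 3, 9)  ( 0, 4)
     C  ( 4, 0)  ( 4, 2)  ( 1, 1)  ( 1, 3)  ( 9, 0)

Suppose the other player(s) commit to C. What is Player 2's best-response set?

u_2(P vs C) = 0
u_2(Q vs C) = 2
u_2(R vs C) = 1
u_2(S vs C) = 3
u_2(T vs C) = 0
max payoff 3 at {S}

BR_2 = {S}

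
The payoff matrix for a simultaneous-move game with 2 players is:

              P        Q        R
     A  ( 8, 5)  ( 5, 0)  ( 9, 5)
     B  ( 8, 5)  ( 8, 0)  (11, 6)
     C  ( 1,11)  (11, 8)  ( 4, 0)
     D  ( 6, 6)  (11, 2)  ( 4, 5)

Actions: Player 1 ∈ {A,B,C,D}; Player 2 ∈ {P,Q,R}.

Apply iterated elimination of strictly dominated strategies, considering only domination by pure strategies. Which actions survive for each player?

P2 drop Q (P beats it: A:5>0 B:5>0 C:11>8 D:6>2)
P1 drop C (A beats it: P:8>1 R:9>4)
P1 drop D (A beats it: P:8>6 R:9>4)
P1→{A,B} P2→{P,R}

Remaining: P1:{A,B} P2:{P,R}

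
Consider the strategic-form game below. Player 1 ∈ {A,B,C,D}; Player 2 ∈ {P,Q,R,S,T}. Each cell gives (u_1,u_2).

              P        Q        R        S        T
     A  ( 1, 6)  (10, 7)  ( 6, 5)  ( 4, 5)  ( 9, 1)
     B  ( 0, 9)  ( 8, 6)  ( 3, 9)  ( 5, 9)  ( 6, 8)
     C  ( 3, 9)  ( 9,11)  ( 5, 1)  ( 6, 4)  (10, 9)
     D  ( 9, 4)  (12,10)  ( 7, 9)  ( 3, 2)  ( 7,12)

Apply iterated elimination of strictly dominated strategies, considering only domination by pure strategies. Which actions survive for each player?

Survivors P1:{A,C,D} P2:{Q,T}

P1 drop B (C beats it: P:3>0 Q:9>8 R:5>3 S:6>5 T:10>6)
P2 drop P (Q beats it: A:7>6 C:11>9 D:10>4)
P2 drop R (Q beats it: A:7>5 C:11>1 D:10>9)
P2 drop S (Q beats it: A:7>5 C:11>4 D:10>2)
P1→{A,C,D} P2→{Q,T}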